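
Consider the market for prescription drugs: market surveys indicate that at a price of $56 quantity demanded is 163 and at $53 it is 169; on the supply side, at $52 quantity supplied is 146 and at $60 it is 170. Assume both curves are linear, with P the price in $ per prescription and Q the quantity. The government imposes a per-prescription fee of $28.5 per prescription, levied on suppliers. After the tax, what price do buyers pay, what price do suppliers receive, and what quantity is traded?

Demand slope: (169 − 163)/(53 − 56) = -2, so Qd = 275 − 2P.
Supply slope: (170 − 146)/(60 − 52) = 3, so Qs = 3P − 10.
Without the tax, 275 − 2P = 3P − 10 gives 5P = 285, so P* = $57 and Q* = 161.
With the tax collected from suppliers, supply shifts: Qs = 3(P − 28.5) − 10.
New equilibrium: buyers pay $74.1, suppliers receive $45.6, Q = 126.8. (Wedge: Pb − Ps = 28.5.)
The less price-elastic side of the market bears the larger share of a per-unit tax.

Buyers pay $74.1; suppliers receive $45.6; quantity = 126.8.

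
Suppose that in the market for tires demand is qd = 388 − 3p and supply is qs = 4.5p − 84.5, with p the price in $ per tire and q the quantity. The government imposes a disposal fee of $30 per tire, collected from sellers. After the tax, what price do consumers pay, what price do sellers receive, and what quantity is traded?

Without the tax, 388 − 3p = 4.5p − 84.5 gives 7.5p = 472.5, so p* = $63 and q* = 199.
With the tax collected from sellers, supply shifts: qs = 4.5(p − 30) − 84.5.
Solving gives q = 145 with consumers paying $81 and sellers receiving $51 (the $30 wedge).
The less price-elastic side of the market bears the larger share of a per-unit tax.

Consumers pay $81; sellers receive $51; quantity = 145.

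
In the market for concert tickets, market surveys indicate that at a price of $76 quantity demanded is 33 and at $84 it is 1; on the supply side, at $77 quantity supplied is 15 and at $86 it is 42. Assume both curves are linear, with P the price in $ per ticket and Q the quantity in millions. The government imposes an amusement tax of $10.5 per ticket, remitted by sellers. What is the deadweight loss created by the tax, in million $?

Demand slope: (1 − 33)/(84 − 76) = -4, so Qd = 337 − 4P.
Supply slope: (42 − 15)/(86 − 77) = 3, so Qs = 3P − 216.
Before the tax: set 337 − 4P = 3P − 216 → P* = $79, Q* = 21.
With the tax collected from sellers, supply shifts: Qs = 3(P − 10.5) − 216.
Solving gives Q = 3 with consumers paying $83.5 and sellers receiving $73 (the $10.5 wedge).
Quantity falls by |ΔQ| = |21 − 3| = 18.
DWL = ½ · t · |ΔQ| = ½ · 10.5 · 18 = $94.5.

Deadweight loss = $94.5 million.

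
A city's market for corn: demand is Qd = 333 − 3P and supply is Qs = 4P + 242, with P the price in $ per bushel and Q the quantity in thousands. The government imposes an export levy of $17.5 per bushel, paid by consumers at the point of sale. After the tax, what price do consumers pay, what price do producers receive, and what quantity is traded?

Without the tax, 333 − 3P = 4P + 242 gives 7P = 91, so P* = $13 and Q* = 294.
With the tax collected from consumers, demand (in seller-price terms) shifts: Qd = 333 − 3(P + 17.5).
Solving gives Q = 264 with consumers paying $23 and producers receiving $5.5 (the $17.5 wedge).

Consumers pay $23; producers receive $5.5; quantity = 264.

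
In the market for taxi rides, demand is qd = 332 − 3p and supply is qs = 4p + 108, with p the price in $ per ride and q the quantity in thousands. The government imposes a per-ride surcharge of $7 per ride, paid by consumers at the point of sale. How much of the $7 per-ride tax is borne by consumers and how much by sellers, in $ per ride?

Before the tax: set 332 − 3p = 4p + 108 → p* = $32, q* = 236.
With the tax collected from consumers, demand (in seller-price terms) shifts: qd = 332 − 3(p + 7).
New equilibrium: consumers pay $36, sellers receive $29, q = 224. (Wedge: pb − ps = 7.)
Burden on consumers: $4; on sellers: $3. (They sum to $7.)

Consumers bear $4 per ride; sellers bear $3 per ride.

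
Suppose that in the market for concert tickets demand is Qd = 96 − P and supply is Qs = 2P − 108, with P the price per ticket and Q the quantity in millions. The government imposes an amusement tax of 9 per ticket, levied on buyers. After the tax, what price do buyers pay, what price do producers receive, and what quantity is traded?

Without the tax, 96 − P = 2P − 108 gives 3P = 204, so P* = 68 and Q* = 28.
With the tax collected from buyers, demand (in seller-price terms) shifts: Qd = 96 − (P + 9).
New equilibrium: buyers pay 74, producers receive 65, Q = 22. (Wedge: Pb − Ps = 9.)

Buyers pay 74; producers receive 65; quantity = 22.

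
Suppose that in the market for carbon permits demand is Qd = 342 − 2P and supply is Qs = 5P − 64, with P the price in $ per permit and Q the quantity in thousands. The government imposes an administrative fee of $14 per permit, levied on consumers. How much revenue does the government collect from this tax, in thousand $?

Tax revenue = $2884 thousand.

Without the tax, 342 − 2P = 5P − 64 gives 7P = 406, so P* = $58 and Q* = 226.
With the tax collected from consumers, demand (in seller-price terms) shifts: Qd = 342 − 2(P + 14).
Solving gives Q = 206 with consumers paying $68 and suppliers receiving $54 (the $14 wedge).
Revenue = t · Q = 14 · 206 = $2884.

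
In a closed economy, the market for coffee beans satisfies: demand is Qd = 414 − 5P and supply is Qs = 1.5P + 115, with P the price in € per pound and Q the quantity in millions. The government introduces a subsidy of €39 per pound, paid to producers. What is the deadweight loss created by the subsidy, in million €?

Before the subsidy: set 414 − 5P = 1.5P + 115 → P* = €46, Q* = 184.
With a per-unit subsidy paid to producers, each receives P + 39 per unit sold, so supply becomes Qs = 1.5(P + 39) + 115.
Solving gives Q = 229 with consumers paying €37 and producers receiving €76 (the €39 wedge).
Quantity rises by |ΔQ| = |184 − 229| = 45.
DWL = ½ · t · |ΔQ| = ½ · 39 · 45 = €877.5.

Deadweight loss = €877.5 million.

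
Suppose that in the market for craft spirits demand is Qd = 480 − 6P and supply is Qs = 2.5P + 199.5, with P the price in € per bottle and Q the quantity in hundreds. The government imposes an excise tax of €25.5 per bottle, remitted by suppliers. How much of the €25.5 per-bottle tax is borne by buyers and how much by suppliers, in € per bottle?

Buyers bear €7.5 per bottle; suppliers bear €18 per bottle.

Without the tax, 480 − 6P = 2.5P + 199.5 gives 8.5P = 280.5, so P* = €33 and Q* = 282.
With the tax collected from suppliers, supply shifts: Qs = 2.5(P − 25.5) + 199.5.
New equilibrium: buyers pay €40.5, suppliers receive €15, Q = 237. (Wedge: Pb − Ps = 25.5.)
Burden on buyers: €7.5; on suppliers: €18. (They sum to €25.5.)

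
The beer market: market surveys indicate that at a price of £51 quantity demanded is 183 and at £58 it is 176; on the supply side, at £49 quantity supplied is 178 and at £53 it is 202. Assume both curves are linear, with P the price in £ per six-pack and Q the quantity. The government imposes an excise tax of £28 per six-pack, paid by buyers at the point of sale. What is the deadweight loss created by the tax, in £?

Deadweight loss = £336.

Demand slope: (176 − 183)/(58 − 51) = -1, so Qd = 234 − P.
Supply slope: (202 − 178)/(53 − 49) = 6, so Qs = 6P − 116.
Without the tax, 234 − P = 6P − 116 gives 7P = 350, so P* = £50 and Q* = 184.
With the tax collected from buyers, demand (in seller-price terms) shifts: Qd = 234 − (P + 28).
Solving gives Q = 160 with buyers paying £74 and suppliers receiving £46 (the £28 wedge).
Quantity falls by |ΔQ| = |184 − 160| = 24.
DWL = ½ · t · |ΔQ| = ½ · 28 · 24 = £336.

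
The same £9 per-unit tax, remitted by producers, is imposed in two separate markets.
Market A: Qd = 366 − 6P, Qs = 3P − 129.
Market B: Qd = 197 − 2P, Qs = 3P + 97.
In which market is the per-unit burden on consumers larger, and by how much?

Market A: pre-tax P* = £55, Q* = 36; post-tax Q = 18; per-unit burden on consumers = £3.
Market B: pre-tax P* = £20, Q* = 157; post-tax Q = 146.2; per-unit burden on consumers = £5.4.
Difference: £3 vs £5.4 → market B is larger by £2.4.

Market B, by £2.4.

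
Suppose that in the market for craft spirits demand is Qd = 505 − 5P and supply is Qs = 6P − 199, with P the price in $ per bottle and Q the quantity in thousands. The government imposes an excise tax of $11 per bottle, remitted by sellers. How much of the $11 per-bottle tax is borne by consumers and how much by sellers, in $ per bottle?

Consumers bear $6 per bottle; sellers bear $5 per bottle.

Before the tax: set 505 − 5P = 6P − 199 → P* = $64, Q* = 185.
With the tax collected from sellers, supply shifts: Qs = 6(P − 11) − 199.
Solving gives Q = 155 with consumers paying $70 and sellers receiving $59 (the $11 wedge).
Burden on consumers: $6; on sellers: $5. (They sum to $11.)
The less price-elastic side of the market bears the larger share of a per-unit tax.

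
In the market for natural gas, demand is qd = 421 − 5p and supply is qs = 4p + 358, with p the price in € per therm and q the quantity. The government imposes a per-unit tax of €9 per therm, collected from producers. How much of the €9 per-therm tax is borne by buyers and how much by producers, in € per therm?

Buyers bear €4 per therm; producers bear €5 per therm.

Before the tax: set 421 − 5p = 4p + 358 → p* = €7, q* = 386.
With the tax collected from producers, supply shifts: qs = 4(p − 9) + 358.
Solving gives q = 366 with buyers paying €11 and producers receiving €2 (the €9 wedge).
Burden on buyers: €4; on producers: €5. (They sum to €9.)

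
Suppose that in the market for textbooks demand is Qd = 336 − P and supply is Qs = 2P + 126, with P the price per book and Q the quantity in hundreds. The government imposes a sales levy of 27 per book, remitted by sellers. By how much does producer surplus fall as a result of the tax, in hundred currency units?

Without the tax, 336 − P = 2P + 126 gives 3P = 210, so P* = 70 and Q* = 266.
With the tax collected from sellers, supply shifts: Qs = 2(P − 27) + 126.
New equilibrium: consumers pay 88, sellers receive 61, Q = 248. (Wedge: Pb − Ps = 27.)
ΔPS is the trapezoid between Q = 248 and Q = 266 of height 9: ½ · (266 + 248) · 9 = 2313.

Producer surplus falls by 2313 hundred.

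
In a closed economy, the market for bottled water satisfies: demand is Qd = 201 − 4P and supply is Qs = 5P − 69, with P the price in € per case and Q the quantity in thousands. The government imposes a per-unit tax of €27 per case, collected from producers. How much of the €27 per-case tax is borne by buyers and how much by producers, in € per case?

Buyers bear €15 per case; producers bear €12 per case.

Before the tax: set 201 − 4P = 5P − 69 → P* = €30, Q* = 81.
With the tax collected from producers, supply shifts: Qs = 5(P − 27) − 69.
New equilibrium: buyers pay €45, producers receive €18, Q = 21. (Wedge: Pb − Ps = 27.)
Burden on buyers: €15; on producers: €12. (They sum to €27.)
The less price-elastic side of the market bears the larger share of a per-unit tax.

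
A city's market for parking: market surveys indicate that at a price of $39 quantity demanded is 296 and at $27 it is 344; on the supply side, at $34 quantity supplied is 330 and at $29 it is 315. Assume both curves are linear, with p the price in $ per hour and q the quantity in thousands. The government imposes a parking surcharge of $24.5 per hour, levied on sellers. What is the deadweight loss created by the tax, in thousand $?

Demand slope: (344 − 296)/(27 − 39) = -4, so qd = 452 − 4p.
Supply slope: (315 − 330)/(29 − 34) = 3, so qs = 3p + 228.
Before the tax: set 452 − 4p = 3p + 228 → p* = $32, q* = 324.
With the tax collected from sellers, supply shifts: qs = 3(p − 24.5) + 228.
Solving gives q = 282 with consumers paying $42.5 and sellers receiving $18 (the $24.5 wedge).
Quantity falls by |ΔQ| = |324 − 282| = 42.
DWL = ½ · t · |ΔQ| = ½ · 24.5 · 42 = $514.5.

Deadweight loss = $514.5 thousand.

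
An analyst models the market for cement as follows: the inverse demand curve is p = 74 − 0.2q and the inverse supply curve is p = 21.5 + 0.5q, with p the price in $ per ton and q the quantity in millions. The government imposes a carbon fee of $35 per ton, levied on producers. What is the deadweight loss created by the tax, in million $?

Rewrite in direct form: qd = 370 − 5p and qs = 2p − 43.
Without the tax, 370 − 5p = 2p − 43 gives 7p = 413, so p* = $59 and q* = 75.
With the tax collected from producers, supply shifts: qs = 2(p − 35) − 43.
Solving gives q = 25 with consumers paying $69 and producers receiving $34 (the $35 wedge).
Quantity falls by |ΔQ| = |75 − 25| = 50.
DWL = ½ · t · |ΔQ| = ½ · 35 · 50 = $875.

Deadweight loss = $875 million.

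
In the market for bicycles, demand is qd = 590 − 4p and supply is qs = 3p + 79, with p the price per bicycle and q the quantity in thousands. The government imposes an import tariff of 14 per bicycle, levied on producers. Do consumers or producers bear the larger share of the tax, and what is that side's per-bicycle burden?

Before the tax: set 590 − 4p = 3p + 79 → p* = 73, q* = 298.
With the tax collected from producers, supply shifts: qs = 3(p − 14) + 79.
Solving gives q = 274 with consumers paying 79 and producers receiving 65 (the 14 wedge).
Per-bicycle burden: consumers 6, producers 8.
Producers take the larger share because supply is less price-elastic here (demand slope 4 vs supply slope 3).

Producers bear the larger share: 8 per bicycle.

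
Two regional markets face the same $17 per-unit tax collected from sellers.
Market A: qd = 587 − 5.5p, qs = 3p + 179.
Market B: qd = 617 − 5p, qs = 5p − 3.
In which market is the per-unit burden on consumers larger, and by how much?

Market A: pre-tax p* = $48, q* = 323; post-tax q = 290; per-unit burden on consumers = $6.
Market B: pre-tax p* = $62, q* = 307; post-tax q = 264.5; per-unit burden on consumers = $8.5.
Difference: $6 vs $8.5 → market B is larger by $2.5.

Market B, by $2.5.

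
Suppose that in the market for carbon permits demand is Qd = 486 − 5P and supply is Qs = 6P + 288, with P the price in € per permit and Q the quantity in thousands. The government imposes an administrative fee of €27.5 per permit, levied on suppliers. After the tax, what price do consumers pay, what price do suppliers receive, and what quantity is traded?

Without the tax, 486 − 5P = 6P + 288 gives 11P = 198, so P* = €18 and Q* = 396.
With the tax collected from suppliers, supply shifts: Qs = 6(P − 27.5) + 288.
Solving gives Q = 321 with consumers paying €33 and suppliers receiving €5.5 (the €27.5 wedge).
The less price-elastic side of the market bears the larger share of a per-unit tax.

Consumers pay €33; suppliers receive €5.5; quantity = 321.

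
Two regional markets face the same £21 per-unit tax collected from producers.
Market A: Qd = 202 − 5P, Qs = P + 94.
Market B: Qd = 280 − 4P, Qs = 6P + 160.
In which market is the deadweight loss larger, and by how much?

Market A: pre-tax P* = £18, Q* = 112; post-tax Q = 94.5; deadweight loss = £183.75.
Market B: pre-tax P* = £12, Q* = 232; post-tax Q = 181.6; deadweight loss = £529.2.
Difference: £183.75 vs £529.2 → market B is larger by £345.45.

Market B, by £345.45.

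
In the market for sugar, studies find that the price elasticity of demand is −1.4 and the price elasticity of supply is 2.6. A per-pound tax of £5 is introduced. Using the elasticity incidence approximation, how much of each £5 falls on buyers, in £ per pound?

Incidence ratio: buyers' share ≈ εs / (εs + |εd|) = 2.6 / (2.6 + 1.4) = 0.65.
So buyers bear ≈ 0.65 × £5 = £3.25; sellers bear £1.75.

Buyers bear ≈ £3.25 per pound.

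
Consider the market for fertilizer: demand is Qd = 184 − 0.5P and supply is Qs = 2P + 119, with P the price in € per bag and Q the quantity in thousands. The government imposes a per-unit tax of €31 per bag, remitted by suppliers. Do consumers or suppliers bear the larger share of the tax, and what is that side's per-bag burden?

Consumers bear the larger share: €24.8 per bag.

Before the tax: set 184 − 0.5P = 2P + 119 → P* = €26, Q* = 171.
With the tax collected from suppliers, supply shifts: Qs = 2(P − 31) + 119.
Solving gives Q = 158.6 with consumers paying €50.8 and suppliers receiving €19.8 (the €31 wedge).
Per-bag burden: consumers €24.8, suppliers €6.2.
Consumers take the larger share because demand is less price-elastic here (demand slope 0.5 vs supply slope 2).
The less price-elastic side of the market bears the larger share of a per-unit tax.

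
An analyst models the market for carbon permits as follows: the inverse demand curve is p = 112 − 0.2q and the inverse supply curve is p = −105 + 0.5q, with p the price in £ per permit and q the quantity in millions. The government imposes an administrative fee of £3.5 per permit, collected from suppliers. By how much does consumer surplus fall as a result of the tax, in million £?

Consumer surplus falls by £307.5 million.

Inverting to q(p) form: qd = 560 − 5p; qs = 2p + 210.
Before the tax: set 560 − 5p = 2p + 210 → p* = £50, q* = 310.
With the tax collected from suppliers, supply shifts: qs = 2(p − 3.5) + 210.
New equilibrium: buyers pay £51, suppliers receive £47.5, q = 305. (Wedge: pb − ps = 3.5.)
ΔCS is the trapezoid between Q = 305 and Q = 310 of height £1: ½ · (310 + 305) · 1 = £307.5.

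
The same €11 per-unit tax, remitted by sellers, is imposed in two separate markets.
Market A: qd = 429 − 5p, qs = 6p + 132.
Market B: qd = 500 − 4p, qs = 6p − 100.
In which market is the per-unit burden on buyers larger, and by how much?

Market B, by €0.6.

Market A: pre-tax p* = €27, q* = 294; post-tax q = 264; per-unit burden on buyers = €6.
Market B: pre-tax p* = €60, q* = 260; post-tax q = 233.6; per-unit burden on buyers = €6.6.
Difference: €6 vs €6.6 → market B is larger by €0.6.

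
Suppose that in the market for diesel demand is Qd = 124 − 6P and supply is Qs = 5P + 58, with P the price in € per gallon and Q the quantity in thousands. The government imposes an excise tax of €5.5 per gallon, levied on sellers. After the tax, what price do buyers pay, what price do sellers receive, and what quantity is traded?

Before the tax: set 124 − 6P = 5P + 58 → P* = €6, Q* = 88.
With the tax collected from sellers, supply shifts: Qs = 5(P − 5.5) + 58.
Solving gives Q = 73 with buyers paying €8.5 and sellers receiving €3 (the €5.5 wedge).
The less price-elastic side of the market bears the larger share of a per-unit tax.

Buyers pay €8.5; sellers receive €3; quantity = 73.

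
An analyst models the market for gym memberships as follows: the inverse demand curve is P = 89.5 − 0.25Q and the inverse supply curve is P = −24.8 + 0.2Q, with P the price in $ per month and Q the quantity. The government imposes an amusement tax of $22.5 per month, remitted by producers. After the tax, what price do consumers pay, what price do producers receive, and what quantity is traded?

Consumers pay $38.5; producers receive $16; quantity = 204.

Rewrite in direct form: Qd = 358 − 4P and Qs = 5P + 124.
Before the tax: set 358 − 4P = 5P + 124 → P* = $26, Q* = 254.
With the tax collected from producers, supply shifts: Qs = 5(P − 22.5) + 124.
Solving gives Q = 204 with consumers paying $38.5 and producers receiving $16 (the $22.5 wedge).
The less price-elastic side of the market bears the larger share of a per-unit tax.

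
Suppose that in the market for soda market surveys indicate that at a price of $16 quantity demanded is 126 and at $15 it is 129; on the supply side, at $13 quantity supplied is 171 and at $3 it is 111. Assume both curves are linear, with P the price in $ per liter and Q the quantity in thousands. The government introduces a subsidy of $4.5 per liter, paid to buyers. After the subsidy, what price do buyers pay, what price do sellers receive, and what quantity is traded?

Buyers pay $6; sellers receive $10.5; quantity = 156.

Demand slope: (129 − 126)/(15 − 16) = -3, so Qd = 174 − 3P.
Supply slope: (111 − 171)/(3 − 13) = 6, so Qs = 6P + 93.
Before the subsidy: set 174 − 3P = 6P + 93 → P* = $9, Q* = 147.
With a per-unit subsidy paid to buyers, each effectively pays P − 4.5, so demand becomes Qd = 174 − 3(P − 4.5).
New equilibrium: buyers pay $6, sellers receive $10.5, Q = 156. (Wedge: Pb − Ps = −4.5.)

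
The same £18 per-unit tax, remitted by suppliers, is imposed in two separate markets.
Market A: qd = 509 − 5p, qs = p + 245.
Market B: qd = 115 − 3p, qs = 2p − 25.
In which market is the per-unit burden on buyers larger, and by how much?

Market A: pre-tax p* = £44, q* = 289; post-tax q = 274; per-unit burden on buyers = £3.
Market B: pre-tax p* = £28, q* = 31; post-tax q = 9.4; per-unit burden on buyers = £7.2.
Difference: £3 vs £7.2 → market B is larger by £4.2.

Market B, by £4.2.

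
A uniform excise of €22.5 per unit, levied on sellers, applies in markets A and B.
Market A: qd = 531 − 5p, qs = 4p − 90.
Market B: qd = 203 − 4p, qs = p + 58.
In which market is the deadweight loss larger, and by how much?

Market A: pre-tax p* = €69, q* = 186; post-tax q = 136; deadweight loss = €562.5.
Market B: pre-tax p* = €29, q* = 87; post-tax q = 69; deadweight loss = €202.5.
Difference: €562.5 vs €202.5 → market A is larger by €360.

Market A, by €360.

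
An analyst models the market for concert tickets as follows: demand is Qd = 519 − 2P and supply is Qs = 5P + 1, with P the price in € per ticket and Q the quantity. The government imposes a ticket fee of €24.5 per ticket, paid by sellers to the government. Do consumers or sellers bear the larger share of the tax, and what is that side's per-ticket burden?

Without the tax, 519 − 2P = 5P + 1 gives 7P = 518, so P* = €74 and Q* = 371.
With the tax collected from sellers, supply shifts: Qs = 5(P − 24.5) + 1.
Solving gives Q = 336 with consumers paying €91.5 and sellers receiving €67 (the €24.5 wedge).
Per-ticket burden: consumers €17.5, sellers €7.
Consumers take the larger share because demand is less price-elastic here (demand slope 2 vs supply slope 5).
The less price-elastic side of the market bears the larger share of a per-unit tax.

Consumers bear the larger share: €17.5 per ticket.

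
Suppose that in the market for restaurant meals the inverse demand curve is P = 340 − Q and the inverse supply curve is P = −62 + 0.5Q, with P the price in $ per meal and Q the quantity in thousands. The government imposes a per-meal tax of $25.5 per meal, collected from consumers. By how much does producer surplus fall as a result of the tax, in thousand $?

Producer surplus falls by $2205.75 thousand.

Inverting to Q(P) form: Qd = 340 − P; Qs = 2P + 124.
Before the tax: set 340 − P = 2P + 124 → P* = $72, Q* = 268.
With the tax collected from consumers, demand (in seller-price terms) shifts: Qd = 340 − (P + 25.5).
New equilibrium: consumers pay $89, producers receive $63.5, Q = 251. (Wedge: Pb − Ps = 25.5.)
ΔPS is the trapezoid between Q = 251 and Q = 268 of height $8.5: ½ · (268 + 251) · 8.5 = $2205.75.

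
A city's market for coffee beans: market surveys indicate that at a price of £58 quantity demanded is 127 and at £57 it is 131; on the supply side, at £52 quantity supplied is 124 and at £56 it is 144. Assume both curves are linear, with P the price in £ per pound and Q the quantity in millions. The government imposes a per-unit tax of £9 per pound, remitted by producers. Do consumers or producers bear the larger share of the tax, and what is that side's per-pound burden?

Demand slope: (131 − 127)/(57 − 58) = -4, so Qd = 359 − 4P.
Supply slope: (144 − 124)/(56 − 52) = 5, so Qs = 5P − 136.
Before the tax: set 359 − 4P = 5P − 136 → P* = £55, Q* = 139.
With the tax collected from producers, supply shifts: Qs = 5(P − 9) − 136.
New equilibrium: consumers pay £60, producers receive £51, Q = 119. (Wedge: Pb − Ps = 9.)
Per-pound burden: consumers £5, producers £4.
Consumers take the larger share because demand is less price-elastic here (demand slope 4 vs supply slope 5).
The less price-elastic side of the market bears the larger share of a per-unit tax.

Consumers bear the larger share: £5 per pound.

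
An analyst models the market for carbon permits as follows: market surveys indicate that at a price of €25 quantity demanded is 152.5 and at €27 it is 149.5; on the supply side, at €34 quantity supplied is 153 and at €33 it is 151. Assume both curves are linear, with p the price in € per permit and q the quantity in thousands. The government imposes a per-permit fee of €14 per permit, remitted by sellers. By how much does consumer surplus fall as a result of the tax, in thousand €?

Demand slope: (149.5 − 152.5)/(27 − 25) = -1.5, so qd = 190 − 1.5p.
Supply slope: (151 − 153)/(33 − 34) = 2, so qs = 2p + 85.
Before the tax: set 190 − 1.5p = 2p + 85 → p* = €30, q* = 145.
With the tax collected from sellers, supply shifts: qs = 2(p − 14) + 85.
New equilibrium: consumers pay €38, sellers receive €24, q = 133. (Wedge: pb − ps = 14.)
ΔCS is the trapezoid between Q = 133 and Q = 145 of height €8: ½ · (145 + 133) · 8 = €1112.

Consumer surplus falls by €1112 thousand.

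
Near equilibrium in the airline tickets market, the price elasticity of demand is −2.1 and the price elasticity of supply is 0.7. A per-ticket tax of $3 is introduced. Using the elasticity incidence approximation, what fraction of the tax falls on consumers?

Consumers' share ≈ 0.25.

Incidence ratio: consumers' share ≈ εs / (εs + |εd|) = 0.7 / (0.7 + 2.1) = 0.25.
Supply is the less elastic side, so consumers bear the smaller share.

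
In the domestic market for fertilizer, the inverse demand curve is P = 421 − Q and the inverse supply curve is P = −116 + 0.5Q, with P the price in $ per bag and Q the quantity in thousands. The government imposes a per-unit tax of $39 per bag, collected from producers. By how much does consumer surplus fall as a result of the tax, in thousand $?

Rewrite in direct form: Qd = 421 − P and Qs = 2P + 232.
Without the tax, 421 − P = 2P + 232 gives 3P = 189, so P* = $63 and Q* = 358.
With the tax collected from producers, supply shifts: Qs = 2(P − 39) + 232.
Solving gives Q = 332 with consumers paying $89 and producers receiving $50 (the $39 wedge).
ΔCS is the trapezoid between Q = 332 and Q = 358 of height $26: ½ · (358 + 332) · 26 = $8970.

Consumer surplus falls by $8970 thousand.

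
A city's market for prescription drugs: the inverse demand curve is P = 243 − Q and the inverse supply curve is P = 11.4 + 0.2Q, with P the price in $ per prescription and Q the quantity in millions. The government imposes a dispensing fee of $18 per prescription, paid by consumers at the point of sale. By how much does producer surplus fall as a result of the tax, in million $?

Inverting to Q(P) form: Qd = 243 − P; Qs = 5P − 57.
Without the tax, 243 − P = 5P − 57 gives 6P = 300, so P* = $50 and Q* = 193.
With the tax collected from consumers, demand (in seller-price terms) shifts: Qd = 243 − (P + 18).
Solving gives Q = 178 with consumers paying $65 and suppliers receiving $47 (the $18 wedge).
ΔPS is the trapezoid between Q = 178 and Q = 193 of height $3: ½ · (193 + 178) · 3 = $556.5.

Producer surplus falls by $556.5 million.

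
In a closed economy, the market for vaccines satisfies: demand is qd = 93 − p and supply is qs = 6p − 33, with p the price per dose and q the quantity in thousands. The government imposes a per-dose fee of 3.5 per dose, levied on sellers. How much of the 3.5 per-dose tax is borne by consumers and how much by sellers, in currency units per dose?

Consumers bear 3 per dose; sellers bear 0.5 per dose.

Without the tax, 93 − p = 6p − 33 gives 7p = 126, so p* = 18 and q* = 75.
With the tax collected from sellers, supply shifts: qs = 6(p − 3.5) − 33.
New equilibrium: consumers pay 21, sellers receive 17.5, q = 72. (Wedge: pb − ps = 3.5.)
Burden on consumers: 3; on sellers: 0.5. (They sum to 3.5.)
The less price-elastic side of the market bears the larger share of a per-unit tax.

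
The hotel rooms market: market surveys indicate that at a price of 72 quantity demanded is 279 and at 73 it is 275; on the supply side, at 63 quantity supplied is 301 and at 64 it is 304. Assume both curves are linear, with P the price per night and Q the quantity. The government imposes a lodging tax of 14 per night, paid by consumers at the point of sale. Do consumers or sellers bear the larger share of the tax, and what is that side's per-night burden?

Demand slope: (275 − 279)/(73 − 72) = -4, so Qd = 567 − 4P.
Supply slope: (304 − 301)/(64 − 63) = 3, so Qs = 3P + 112.
Before the tax: set 567 − 4P = 3P + 112 → P* = 65, Q* = 307.
With the tax collected from consumers, demand (in seller-price terms) shifts: Qd = 567 − 4(P + 14).
Solving gives Q = 283 with consumers paying 71 and sellers receiving 57 (the 14 wedge).
Per-night burden: consumers 6, sellers 8.
Sellers take the larger share because supply is less price-elastic here (demand slope 4 vs supply slope 3).
The less price-elastic side of the market bears the larger share of a per-unit tax.

Sellers bear the larger share: 8 per night.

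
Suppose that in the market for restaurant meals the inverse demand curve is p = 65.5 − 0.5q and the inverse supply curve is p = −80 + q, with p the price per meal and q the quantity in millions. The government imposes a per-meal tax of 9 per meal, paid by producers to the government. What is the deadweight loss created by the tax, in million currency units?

Rewrite in direct form: qd = 131 − 2p and qs = p + 80.
Without the tax, 131 − 2p = p + 80 gives 3p = 51, so p* = 17 and q* = 97.
With the tax collected from producers, supply shifts: qs = (p − 9) + 80.
New equilibrium: consumers pay 20, producers receive 11, q = 91. (Wedge: pb − ps = 9.)
Quantity falls by |ΔQ| = |97 − 91| = 6.
DWL = ½ · t · |ΔQ| = ½ · 9 · 6 = 27.

Deadweight loss = 27 million.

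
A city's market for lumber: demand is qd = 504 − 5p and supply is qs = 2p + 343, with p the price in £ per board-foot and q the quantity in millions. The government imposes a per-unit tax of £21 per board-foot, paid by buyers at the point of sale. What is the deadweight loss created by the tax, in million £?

Deadweight loss = £315 million.

Without the tax, 504 − 5p = 2p + 343 gives 7p = 161, so p* = £23 and q* = 389.
With the tax collected from buyers, demand (in seller-price terms) shifts: qd = 504 − 5(p + 21).
Solving gives q = 359 with buyers paying £29 and producers receiving £8 (the £21 wedge).
Quantity falls by |ΔQ| = |389 − 359| = 30.
DWL = ½ · t · |ΔQ| = ½ · 21 · 30 = £315.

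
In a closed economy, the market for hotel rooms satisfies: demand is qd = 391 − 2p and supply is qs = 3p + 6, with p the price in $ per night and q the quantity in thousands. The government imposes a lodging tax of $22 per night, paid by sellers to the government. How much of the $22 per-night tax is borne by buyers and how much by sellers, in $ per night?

Before the tax: set 391 − 2p = 3p + 6 → p* = $77, q* = 237.
With the tax collected from sellers, supply shifts: qs = 3(p − 22) + 6.
Solving gives q = 210.6 with buyers paying $90.2 and sellers receiving $68.2 (the $22 wedge).
Burden on buyers: $13.2; on sellers: $8.8. (They sum to $22.)
The less price-elastic side of the market bears the larger share of a per-unit tax.

Buyers bear $13.2 per night; sellers bear $8.8 per night.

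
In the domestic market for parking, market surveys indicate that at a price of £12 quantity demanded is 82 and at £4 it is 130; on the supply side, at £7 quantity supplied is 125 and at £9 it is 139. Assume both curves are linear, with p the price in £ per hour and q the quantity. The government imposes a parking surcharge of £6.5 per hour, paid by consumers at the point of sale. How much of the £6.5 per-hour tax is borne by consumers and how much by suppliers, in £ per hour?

Consumers bear £3.5 per hour; suppliers bear £3 per hour.

Demand slope: (130 − 82)/(4 − 12) = -6, so qd = 154 − 6p.
Supply slope: (139 − 125)/(9 − 7) = 7, so qs = 7p + 76.
Without the tax, 154 − 6p = 7p + 76 gives 13p = 78, so p* = £6 and q* = 118.
With the tax collected from consumers, demand (in seller-price terms) shifts: qd = 154 − 6(p + 6.5).
Solving gives q = 97 with consumers paying £9.5 and suppliers receiving £3 (the £6.5 wedge).
Burden on consumers: £3.5; on suppliers: £3. (They sum to £6.5.)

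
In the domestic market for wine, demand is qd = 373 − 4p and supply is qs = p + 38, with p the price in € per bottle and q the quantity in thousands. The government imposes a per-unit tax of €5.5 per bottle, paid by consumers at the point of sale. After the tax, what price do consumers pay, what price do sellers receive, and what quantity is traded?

Consumers pay €68.1; sellers receive €62.6; quantity = 100.6.

Without the tax, 373 − 4p = p + 38 gives 5p = 335, so p* = €67 and q* = 105.
With the tax collected from consumers, demand (in seller-price terms) shifts: qd = 373 − 4(p + 5.5).
Solving gives q = 100.6 with consumers paying €68.1 and sellers receiving €62.6 (the €5.5 wedge).
The less price-elastic side of the market bears the larger share of a per-unit tax.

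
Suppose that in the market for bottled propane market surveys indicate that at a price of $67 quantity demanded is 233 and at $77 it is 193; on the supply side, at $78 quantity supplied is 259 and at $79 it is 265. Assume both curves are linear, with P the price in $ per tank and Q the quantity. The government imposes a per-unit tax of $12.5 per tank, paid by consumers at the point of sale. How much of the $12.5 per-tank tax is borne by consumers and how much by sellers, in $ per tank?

Consumers bear $7.5 per tank; sellers bear $5 per tank.

Demand slope: (193 − 233)/(77 − 67) = -4, so Qd = 501 − 4P.
Supply slope: (265 − 259)/(79 − 78) = 6, so Qs = 6P − 209.
Without the tax, 501 − 4P = 6P − 209 gives 10P = 710, so P* = $71 and Q* = 217.
With the tax collected from consumers, demand (in seller-price terms) shifts: Qd = 501 − 4(P + 12.5).
Solving gives Q = 187 with consumers paying $78.5 and sellers receiving $66 (the $12.5 wedge).
Burden on consumers: $7.5; on sellers: $5. (They sum to $12.5.)
The less price-elastic side of the market bears the larger share of a per-unit tax.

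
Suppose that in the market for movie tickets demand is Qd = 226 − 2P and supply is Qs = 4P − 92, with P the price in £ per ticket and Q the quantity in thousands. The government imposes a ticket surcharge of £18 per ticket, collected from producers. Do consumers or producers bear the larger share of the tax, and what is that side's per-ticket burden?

Without the tax, 226 − 2P = 4P − 92 gives 6P = 318, so P* = £53 and Q* = 120.
With the tax collected from producers, supply shifts: Qs = 4(P − 18) − 92.
New equilibrium: consumers pay £65, producers receive £47, Q = 96. (Wedge: Pb − Ps = 18.)
Per-ticket burden: consumers £12, producers £6.
Consumers take the larger share because demand is less price-elastic here (demand slope 2 vs supply slope 4).

Consumers bear the larger share: £12 per ticket.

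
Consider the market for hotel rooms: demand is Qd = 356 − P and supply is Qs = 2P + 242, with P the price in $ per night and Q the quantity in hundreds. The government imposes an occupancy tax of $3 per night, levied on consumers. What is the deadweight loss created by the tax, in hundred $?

Without the tax, 356 − P = 2P + 242 gives 3P = 114, so P* = $38 and Q* = 318.
With the tax collected from consumers, demand (in seller-price terms) shifts: Qd = 356 − (P + 3).
Solving gives Q = 316 with consumers paying $40 and sellers receiving $37 (the $3 wedge).
Quantity falls by |ΔQ| = |318 − 316| = 2.
DWL = ½ · t · |ΔQ| = ½ · 3 · 2 = $3.

Deadweight loss = $3 hundred.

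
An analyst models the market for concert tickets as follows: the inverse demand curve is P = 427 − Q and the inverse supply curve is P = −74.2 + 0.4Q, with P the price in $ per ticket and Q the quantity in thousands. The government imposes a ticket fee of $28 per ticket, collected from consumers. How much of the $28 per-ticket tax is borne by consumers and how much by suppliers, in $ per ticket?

Rewrite in direct form: Qd = 427 − P and Qs = 2.5P + 185.5.
Without the tax, 427 − P = 2.5P + 185.5 gives 3.5P = 241.5, so P* = $69 and Q* = 358.
With the tax collected from consumers, demand (in seller-price terms) shifts: Qd = 427 − (P + 28).
Solving gives Q = 338 with consumers paying $89 and suppliers receiving $61 (the $28 wedge).
Burden on consumers: $20; on suppliers: $8. (They sum to $28.)
The less price-elastic side of the market bears the larger share of a per-unit tax.

Consumers bear $20 per ticket; suppliers bear $8 per ticket.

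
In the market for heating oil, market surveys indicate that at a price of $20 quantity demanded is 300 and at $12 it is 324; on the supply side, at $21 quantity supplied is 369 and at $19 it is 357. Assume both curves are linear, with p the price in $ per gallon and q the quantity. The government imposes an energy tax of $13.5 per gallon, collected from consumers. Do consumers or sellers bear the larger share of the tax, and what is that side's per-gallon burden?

Demand slope: (324 − 300)/(12 − 20) = -3, so qd = 360 − 3p.
Supply slope: (357 − 369)/(19 − 21) = 6, so qs = 6p + 243.
Before the tax: set 360 − 3p = 6p + 243 → p* = $13, q* = 321.
With the tax collected from consumers, demand (in seller-price terms) shifts: qd = 360 − 3(p + 13.5).
Solving gives q = 294 with consumers paying $22 and sellers receiving $8.5 (the $13.5 wedge).
Per-gallon burden: consumers $9, sellers $4.5.
Consumers take the larger share because demand is less price-elastic here (demand slope 3 vs supply slope 6).

Consumers bear the larger share: $9 per gallon.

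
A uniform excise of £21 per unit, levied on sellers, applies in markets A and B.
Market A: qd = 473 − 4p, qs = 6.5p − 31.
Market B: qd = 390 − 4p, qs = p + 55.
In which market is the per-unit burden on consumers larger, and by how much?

Market A: pre-tax p* = £48, q* = 281; post-tax q = 229; per-unit burden on consumers = £13.
Market B: pre-tax p* = £67, q* = 122; post-tax q = 105.2; per-unit burden on consumers = £4.2.
Difference: £13 vs £4.2 → market A is larger by £8.8.

Market A, by £8.8.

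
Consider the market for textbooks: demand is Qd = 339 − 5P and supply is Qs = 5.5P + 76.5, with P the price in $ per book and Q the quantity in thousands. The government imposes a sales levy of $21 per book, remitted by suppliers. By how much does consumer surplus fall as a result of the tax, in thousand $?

Consumer surplus falls by $2051.5 thousand.

Without the tax, 339 − 5P = 5.5P + 76.5 gives 10.5P = 262.5, so P* = $25 and Q* = 214.
With the tax collected from suppliers, supply shifts: Qs = 5.5(P − 21) + 76.5.
Solving gives Q = 159 with consumers paying $36 and suppliers receiving $15 (the $21 wedge).
ΔCS is the trapezoid between Q = 159 and Q = 214 of height $11: ½ · (214 + 159) · 11 = $2051.5.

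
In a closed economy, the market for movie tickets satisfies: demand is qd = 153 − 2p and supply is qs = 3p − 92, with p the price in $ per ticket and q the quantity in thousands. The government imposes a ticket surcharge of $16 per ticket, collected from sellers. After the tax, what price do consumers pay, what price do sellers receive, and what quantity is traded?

Consumers pay $58.6; sellers receive $42.6; quantity = 35.8.

Before the tax: set 153 − 2p = 3p − 92 → p* = $49, q* = 55.
With the tax collected from sellers, supply shifts: qs = 3(p − 16) − 92.
Solving gives q = 35.8 with consumers paying $58.6 and sellers receiving $42.6 (the $16 wedge).
The less price-elastic side of the market bears the larger share of a per-unit tax.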